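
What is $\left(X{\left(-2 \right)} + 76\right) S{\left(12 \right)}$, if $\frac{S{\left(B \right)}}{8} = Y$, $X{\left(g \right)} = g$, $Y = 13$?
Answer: $7696$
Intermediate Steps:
$S{\left(B \right)} = 104$ ($S{\left(B \right)} = 8 \cdot 13 = 104$)
$\left(X{\left(-2 \right)} + 76\right) S{\left(12 \right)} = \left(-2 + 76\right) 104 = 74 \cdot 104 = 7696$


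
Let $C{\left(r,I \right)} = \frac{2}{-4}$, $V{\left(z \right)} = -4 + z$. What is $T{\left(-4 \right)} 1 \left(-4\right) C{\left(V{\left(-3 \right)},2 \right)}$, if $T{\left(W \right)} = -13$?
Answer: $-26$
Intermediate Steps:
$C{\left(r,I \right)} = - \frac{1}{2}$ ($C{\left(r,I \right)} = 2 \left(- \frac{1}{4}\right) = - \frac{1}{2}$)
$T{\left(-4 \right)} 1 \left(-4\right) C{\left(V{\left(-3 \right)},2 \right)} = - 13 \cdot 1 \left(-4\right) \left(- \frac{1}{2}\right) = - 13 \left(\left(-4\right) \left(- \frac{1}{2}\right)\right) = \left(-13\right) 2 = -26$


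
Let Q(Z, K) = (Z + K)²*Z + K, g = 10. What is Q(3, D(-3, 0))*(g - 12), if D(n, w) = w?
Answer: -54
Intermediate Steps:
Q(Z, K) = K + Z*(K + Z)² (Q(Z, K) = (K + Z)²*Z + K = Z*(K + Z)² + K = K + Z*(K + Z)²)
Q(3, D(-3, 0))*(g - 12) = (0 + 3*(0 + 3)²)*(10 - 12) = (0 + 3*3²)*(-2) = (0 + 3*9)*(-2) = (0 + 27)*(-2) = 27*(-2) = -54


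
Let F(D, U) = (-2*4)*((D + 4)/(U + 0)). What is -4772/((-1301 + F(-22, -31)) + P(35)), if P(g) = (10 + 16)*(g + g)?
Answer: -147932/15945 ≈ -9.2776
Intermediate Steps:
F(D, U) = -8*(4 + D)/U
P(g) = 52*g (P(g) = 26*(2*g) = 52*g)
-4772/((-1301 + F(-22, -31)) + P(35)) = -4772/((-1301 + 8*(-4 - 1*(-22))/(-31)) + 52*35) = -4772/((-1301 + 8*(-1/31)*(-4 + 22)) + 1820) = -4772/((-1301 + 8*(-1/31)*18) + 1820) = -4772/((-1301 - 144/31) + 1820) = -4772/(-40475/31 + 1820) = -4772/15945/31 = -4772*31/15945 = -147932/15945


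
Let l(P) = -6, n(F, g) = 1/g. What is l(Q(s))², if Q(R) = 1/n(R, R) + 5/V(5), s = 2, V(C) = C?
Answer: 36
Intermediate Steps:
Q(R) = 1 + R (Q(R) = 1/1/R + 5/5 = 1*R + 5*(⅕) = R + 1 = 1 + R)
l(Q(s))² = (-6)² = 36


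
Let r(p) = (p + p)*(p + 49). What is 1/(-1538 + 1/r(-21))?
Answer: -1176/1808689 ≈ -0.00065019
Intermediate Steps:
r(p) = 2*p*(49 + p) (r(p) = (2*p)*(49 + p) = 2*p*(49 + p))
1/(-1538 + 1/r(-21)) = 1/(-1538 + 1/(2*(-21)*(49 - 21))) = 1/(-1538 + 1/(2*(-21)*28)) = 1/(-1538 + 1/(-1176)) = 1/(-1538 - 1/1176) = 1/(-1808689/1176) = -1176/1808689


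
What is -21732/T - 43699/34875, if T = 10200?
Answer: -4012111/1185750 ≈ -3.3836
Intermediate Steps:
-21732/T - 43699/34875 = -21732/10200 - 43699/34875 = -21732*1/10200 - 43699*1/34875 = -1811/850 - 43699/34875 = -4012111/1185750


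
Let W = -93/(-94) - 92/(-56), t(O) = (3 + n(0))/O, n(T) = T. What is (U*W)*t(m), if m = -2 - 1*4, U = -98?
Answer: 6062/47 ≈ 128.98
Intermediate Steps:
m = -6 (m = -2 - 4 = -6)
t(O) = 3/O (t(O) = (3 + 0)/O = 3/O)
W = 866/329 (W = -93*(-1/94) - 92*(-1/56) = 93/94 + 23/14 = 866/329 ≈ 2.6322)
(U*W)*t(m) = (-98*866/329)*(3/(-6)) = -36372*(-1)/(47*6) = -12124/47*(-1/2) = 6062/47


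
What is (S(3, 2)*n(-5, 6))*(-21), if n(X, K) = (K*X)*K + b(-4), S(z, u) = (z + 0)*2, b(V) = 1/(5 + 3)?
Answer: 90657/4 ≈ 22664.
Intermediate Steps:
b(V) = ⅛ (b(V) = 1/8 = ⅛)
S(z, u) = 2*z (S(z, u) = z*2 = 2*z)
n(X, K) = ⅛ + X*K² (n(X, K) = (K*X)*K + ⅛ = X*K² + ⅛ = ⅛ + X*K²)
(S(3, 2)*n(-5, 6))*(-21) = ((2*3)*(⅛ - 5*6²))*(-21) = (6*(⅛ - 5*36))*(-21) = (6*(⅛ - 180))*(-21) = (6*(-1439/8))*(-21) = -4317/4*(-21) = 90657/4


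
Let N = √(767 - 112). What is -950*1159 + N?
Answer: -1101050 + √655 ≈ -1.1010e+6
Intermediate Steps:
N = √655 ≈ 25.593
-950*1159 + N = -950*1159 + √655 = -1101050 + √655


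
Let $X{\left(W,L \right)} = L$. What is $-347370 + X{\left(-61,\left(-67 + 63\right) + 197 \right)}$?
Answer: $-347177$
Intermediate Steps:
$-347370 + X{\left(-61,\left(-67 + 63\right) + 197 \right)} = -347370 + \left(\left(-67 + 63\right) + 197\right) = -347370 + \left(-4 + 197\right) = -347370 + 193 = -347177$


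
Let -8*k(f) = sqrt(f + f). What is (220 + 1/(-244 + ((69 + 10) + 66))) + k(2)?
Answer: 87017/396 ≈ 219.74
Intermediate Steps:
k(f) = -sqrt(2)*sqrt(f)/8 (k(f) = -sqrt(f + f)/8 = -sqrt(2)*sqrt(f)/8)
(220 + 1/(-244 + ((69 + 10) + 66))) + k(2) = (220 + 1/(-244 + ((69 + 10) + 66))) - sqrt(2)*sqrt(2)/8 = (220 + 1/(-244 + (79 + 66))) - 1/4 = (220 + 1/(-244 + 145)) - 1/4 = (220 + 1/(-99)) - 1/4 = (220 - 1/99) - 1/4 = 21779/99 - 1/4 = 87017/396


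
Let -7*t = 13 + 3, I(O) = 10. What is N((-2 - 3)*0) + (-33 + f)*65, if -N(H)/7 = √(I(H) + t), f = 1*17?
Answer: -1040 - 3*√42 ≈ -1059.4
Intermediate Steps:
t = -16/7 (t = -(13 + 3)/7 = -⅐*16 = -16/7 ≈ -2.2857)
f = 17
N(H) = -3*√42 (N(H) = -7*√(10 - 16/7) = -3*√42)
N((-2 - 3)*0) + (-33 + f)*65 = -3*√42 + (-33 + 17)*65 = -3*√42 - 16*65 = -3*√42 - 1040 = -1040 - 3*√42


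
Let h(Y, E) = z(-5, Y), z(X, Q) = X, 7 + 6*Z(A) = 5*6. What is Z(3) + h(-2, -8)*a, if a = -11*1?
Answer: 353/6 ≈ 58.833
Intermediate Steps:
a = -11
Z(A) = 23/6 (Z(A) = -7/6 + (5*6)/6 = -7/6 + (⅙)*30 = -7/6 + 5 = 23/6)
h(Y, E) = -5
Z(3) + h(-2, -8)*a = 23/6 - 5*(-11) = 23/6 + 55 = 353/6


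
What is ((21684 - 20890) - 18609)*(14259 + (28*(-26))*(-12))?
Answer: -409655925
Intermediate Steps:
((21684 - 20890) - 18609)*(14259 + (28*(-26))*(-12)) = (794 - 18609)*(14259 - 728*(-12)) = -17815*(14259 + 8736) = -17815*22995 = -409655925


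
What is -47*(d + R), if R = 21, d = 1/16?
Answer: -15839/16 ≈ -989.94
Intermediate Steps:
d = 1/16 ≈ 0.062500
-47*(d + R) = -47*(1/16 + 21) = -47*337/16 = -15839/16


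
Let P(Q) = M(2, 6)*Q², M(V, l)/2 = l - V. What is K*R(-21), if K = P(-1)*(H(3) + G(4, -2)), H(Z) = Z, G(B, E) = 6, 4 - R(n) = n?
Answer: 1800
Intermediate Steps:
M(V, l) = -2*V + 2*l (M(V, l) = 2*(l - V) = -2*V + 2*l)
R(n) = 4 - n
P(Q) = 8*Q² (P(Q) = (-2*2 + 2*6)*Q² = (-4 + 12)*Q² = 8*Q²)
K = 72 (K = (8*(-1)²)*(3 + 6) = (8*1)*9 = 8*9 = 72)
K*R(-21) = 72*(4 - 1*(-21)) = 72*(4 + 21) = 72*25 = 1800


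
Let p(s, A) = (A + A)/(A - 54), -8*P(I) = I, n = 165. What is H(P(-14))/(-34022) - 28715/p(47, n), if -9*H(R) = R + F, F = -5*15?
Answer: -130128641659/13472712 ≈ -9658.7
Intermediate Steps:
P(I) = -I/8
F = -75
p(s, A) = 2*A/(-54 + A) (p(s, A) = (2*A)/(-54 + A) = 2*A/(-54 + A))
H(R) = 25/3 - R/9 (H(R) = -(R - 75)/9 = -(-75 + R)/9 = 25/3 - R/9)
H(P(-14))/(-34022) - 28715/p(47, n) = (25/3 - (-1)*(-14)/72)/(-34022) - 28715/(2*165/(-54 + 165)) = (25/3 - ⅑*7/4)*(-1/34022) - 28715/(2*165/111) = (25/3 - 7/36)*(-1/34022) - 28715/(2*165*(1/111)) = (293/36)*(-1/34022) - 28715/110/37 = -293/1224792 - 28715*37/110 = -293/1224792 - 212491/22 = -130128641659/13472712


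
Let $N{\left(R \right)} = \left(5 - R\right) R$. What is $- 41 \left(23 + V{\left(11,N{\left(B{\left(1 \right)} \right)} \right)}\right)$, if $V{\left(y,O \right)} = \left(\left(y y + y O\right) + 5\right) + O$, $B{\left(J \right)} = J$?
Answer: $-8077$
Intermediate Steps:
$N{\left(R \right)} = R \left(5 - R\right)$
$V{\left(y,O \right)} = 5 + O + y^{2} + O y$ ($V{\left(y,O \right)} = \left(\left(y^{2} + O y\right) + 5\right) + O = \left(5 + y^{2} + O y\right) + O = 5 + O + y^{2} + O y$)
$- 41 \left(23 + V{\left(11,N{\left(B{\left(1 \right)} \right)} \right)}\right) = - 41 \left(23 + \left(5 + 1 \left(5 - 1\right) + 11^{2} + 1 \left(5 - 1\right) 11\right)\right) = - 41 \left(23 + \left(5 + 1 \left(5 - 1\right) + 121 + 1 \left(5 - 1\right) 11\right)\right) = - 41 \left(23 + \left(5 + 1 \cdot 4 + 121 + 1 \cdot 4 \cdot 11\right)\right) = - 41 \left(23 + \left(5 + 4 + 121 + 4 \cdot 11\right)\right) = - 41 \left(23 + \left(5 + 4 + 121 + 44\right)\right) = - 41 \left(23 + 174\right) = \left(-41\right) 197 = -8077$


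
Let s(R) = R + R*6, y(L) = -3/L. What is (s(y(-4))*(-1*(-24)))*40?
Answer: 5040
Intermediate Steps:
s(R) = 7*R (s(R) = R + 6*R = 7*R)
(s(y(-4))*(-1*(-24)))*40 = ((7*(-3/(-4)))*(-1*(-24)))*40 = ((7*(-3*(-1/4)))*24)*40 = ((7*(3/4))*24)*40 = ((21/4)*24)*40 = 126*40 = 5040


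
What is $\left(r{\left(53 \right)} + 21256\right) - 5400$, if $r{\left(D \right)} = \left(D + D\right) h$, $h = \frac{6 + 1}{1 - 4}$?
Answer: $\frac{46826}{3} \approx 15609.0$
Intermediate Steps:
$h = - \frac{7}{3}$ ($h = \frac{7}{-3} = 7 \left(- \frac{1}{3}\right) = - \frac{7}{3} \approx -2.3333$)
$r{\left(D \right)} = - \frac{14 D}{3}$ ($r{\left(D \right)} = \left(D + D\right) \left(- \frac{7}{3}\right) = 2 D \left(- \frac{7}{3}\right) = - \frac{14 D}{3}$)
$\left(r{\left(53 \right)} + 21256\right) - 5400 = \left(\left(- \frac{14}{3}\right) 53 + 21256\right) - 5400 = \left(- \frac{742}{3} + 21256\right) - 5400 = \frac{63026}{3} - 5400 = \frac{46826}{3}$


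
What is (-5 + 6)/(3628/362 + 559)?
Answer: 181/102993 ≈ 0.0017574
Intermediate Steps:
(-5 + 6)/(3628/362 + 559) = 1/(3628*(1/362) + 559) = 1/(1814/181 + 559) = 1/(102993/181) = (181/102993)*1 = 181/102993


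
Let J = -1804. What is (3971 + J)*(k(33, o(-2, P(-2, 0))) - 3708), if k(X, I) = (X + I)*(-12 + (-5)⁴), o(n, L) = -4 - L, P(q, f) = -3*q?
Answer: 22517297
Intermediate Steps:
k(X, I) = 613*I + 613*X (k(X, I) = (I + X)*(-12 + 625) = (I + X)*613 = 613*I + 613*X)
(3971 + J)*(k(33, o(-2, P(-2, 0))) - 3708) = (3971 - 1804)*((613*(-4 - (-3)*(-2)) + 613*33) - 3708) = 2167*((613*(-4 - 1*6) + 20229) - 3708) = 2167*((613*(-4 - 6) + 20229) - 3708) = 2167*((613*(-10) + 20229) - 3708) = 2167*((-6130 + 20229) - 3708) = 2167*(14099 - 3708) = 2167*10391 = 22517297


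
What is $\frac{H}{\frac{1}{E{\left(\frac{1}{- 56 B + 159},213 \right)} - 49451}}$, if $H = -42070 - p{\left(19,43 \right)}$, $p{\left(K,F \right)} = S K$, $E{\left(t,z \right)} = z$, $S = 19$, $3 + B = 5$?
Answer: $2089217578$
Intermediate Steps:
$B = 2$ ($B = -3 + 5 = 2$)
$p{\left(K,F \right)} = 19 K$
$H = -42431$ ($H = -42070 - 19 \cdot 19 = -42070 - 361 = -42431$)
$\frac{H}{\frac{1}{E{\left(\frac{1}{- 56 B + 159},213 \right)} - 49451}} = - \frac{42431}{\frac{1}{213 - 49451}} = - \frac{42431}{\frac{1}{-49238}} = - \frac{42431}{- \frac{1}{49238}} = \left(-42431\right) \left(-49238\right) = 2089217578$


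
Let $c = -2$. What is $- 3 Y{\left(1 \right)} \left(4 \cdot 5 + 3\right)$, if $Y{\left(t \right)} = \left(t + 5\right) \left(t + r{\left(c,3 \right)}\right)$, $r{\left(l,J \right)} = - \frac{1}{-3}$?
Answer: $-552$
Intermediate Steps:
$r{\left(l,J \right)} = \frac{1}{3}$ ($r{\left(l,J \right)} = \left(-1\right) \left(- \frac{1}{3}\right) = \frac{1}{3}$)
$Y{\left(t \right)} = \left(5 + t\right) \left(\frac{1}{3} + t\right)$ ($Y{\left(t \right)} = \left(t + 5\right) \left(t + \frac{1}{3}\right) = \left(5 + t\right) \left(\frac{1}{3} + t\right)$)
$- 3 Y{\left(1 \right)} \left(4 \cdot 5 + 3\right) = - 3 \left(\frac{5}{3} + 1^{2} + \frac{16}{3} \cdot 1\right) \left(4 \cdot 5 + 3\right) = - 3 \left(\frac{5}{3} + 1 + \frac{16}{3}\right) \left(20 + 3\right) = \left(-3\right) 8 \cdot 23 = \left(-24\right) 23 = -552$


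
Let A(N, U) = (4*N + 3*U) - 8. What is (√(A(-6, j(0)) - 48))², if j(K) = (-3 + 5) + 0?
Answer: -74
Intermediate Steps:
j(K) = 2 (j(K) = 2 + 0 = 2)
A(N, U) = -8 + 3*U + 4*N (A(N, U) = (3*U + 4*N) - 8 = -8 + 3*U + 4*N)
(√(A(-6, j(0)) - 48))² = (√((-8 + 3*2 + 4*(-6)) - 48))² = (√((-8 + 6 - 24) - 48))² = (√(-26 - 48))² = (√(-74))² = (I*√74)² = -74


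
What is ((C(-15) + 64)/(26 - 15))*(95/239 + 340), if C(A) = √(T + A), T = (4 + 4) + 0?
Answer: 5206720/2629 + 81355*I*√7/2629 ≈ 1980.5 + 81.873*I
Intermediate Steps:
T = 8 (T = 8 + 0 = 8)
C(A) = √(8 + A)
((C(-15) + 64)/(26 - 15))*(95/239 + 340) = ((√(8 - 15) + 64)/(26 - 15))*(95/239 + 340) = ((√(-7) + 64)/11)*(95*(1/239) + 340) = ((I*√7 + 64)*(1/11))*(95/239 + 340) = ((64 + I*√7)*(1/11))*(81355/239) = (64/11 + I*√7/11)*(81355/239) = 5206720/2629 + 81355*I*√7/2629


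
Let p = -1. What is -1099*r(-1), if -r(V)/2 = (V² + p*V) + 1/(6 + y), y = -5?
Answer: 6594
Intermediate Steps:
r(V) = -2 - 2*V² + 2*V (r(V) = -2*((V² - V) + 1/(6 - 5)) = -2*((V² - V) + 1/1) = -2*((V² - V) + 1) = -2*(1 + V² - V) = -2 - 2*V² + 2*V)
-1099*r(-1) = -1099*(-2 - 2*(-1)² + 2*(-1)) = -1099*(-2 - 2*1 - 2) = -1099*(-2 - 2 - 2) = -1099*(-6) = 6594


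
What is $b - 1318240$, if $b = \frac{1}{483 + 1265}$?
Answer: $- \frac{2304283519}{1748} \approx -1.3182 \cdot 10^{6}$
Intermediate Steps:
$b = \frac{1}{1748} \approx 0.00057208$
$b - 1318240 = \frac{1}{1748} - 1318240 = - \frac{2304283519}{1748}$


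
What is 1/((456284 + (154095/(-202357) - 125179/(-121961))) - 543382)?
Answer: -24679662077/2149542670315938 ≈ -1.1481e-5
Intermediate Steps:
1/((456284 + (154095/(-202357) - 125179/(-121961))) - 543382) = 1/((456284 + (154095*(-1/202357) - 125179*(-1/121961))) - 543382) = 1/((456284 + (-154095/202357 + 125179/121961)) - 543382) = 1/((456284 + 6537266608/24679662077) - 543382) = 1/(11260941468408476/24679662077 - 543382) = 1/(-2149542670315938/24679662077) = -24679662077/2149542670315938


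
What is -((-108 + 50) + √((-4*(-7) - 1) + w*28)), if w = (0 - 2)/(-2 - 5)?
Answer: 58 - √35 ≈ 52.084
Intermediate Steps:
w = 2/7 (w = -2/(-7) = -2*(-⅐) = 2/7 ≈ 0.28571)
-((-108 + 50) + √((-4*(-7) - 1) + w*28)) = -((-108 + 50) + √((-4*(-7) - 1) + (2/7)*28)) = -(-58 + √((28 - 1) + 8)) = -(-58 + √(27 + 8)) = -(-58 + √35) = 58 - √35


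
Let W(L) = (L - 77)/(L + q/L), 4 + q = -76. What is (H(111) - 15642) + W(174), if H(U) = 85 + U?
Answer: -233195269/15098 ≈ -15445.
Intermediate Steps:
q = -80 (q = -4 - 76 = -80)
W(L) = (-77 + L)/(L - 80/L) (W(L) = (L - 77)/(L - 80/L) = (-77 + L)/(L - 80/L))
(H(111) - 15642) + W(174) = ((85 + 111) - 15642) + 174*(-77 + 174)/(-80 + 174**2) = (196 - 15642) + 174*97/(-80 + 30276) = -15446 + 174*97/30196 = -15446 + 174*(1/30196)*97 = -15446 + 8439/15098 = -233195269/15098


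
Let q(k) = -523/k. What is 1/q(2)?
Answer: -2/523 ≈ -0.0038241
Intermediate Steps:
1/q(2) = 1/(-523/2) = -2/523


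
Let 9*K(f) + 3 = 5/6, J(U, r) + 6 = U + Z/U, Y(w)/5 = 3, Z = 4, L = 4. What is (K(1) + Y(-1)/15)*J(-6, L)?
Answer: -779/81 ≈ -9.6173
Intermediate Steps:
Y(w) = 15 (Y(w) = 5*3 = 15)
J(U, r) = -6 + U + 4/U (J(U, r) = -6 + (U + 4/U) = -6 + U + 4/U)
K(f) = -13/54 (K(f) = -⅓ + (5/6)/9 = -⅓ + (5*(⅙))/9 = -⅓ + (⅑)*(⅚) = -⅓ + 5/54 = -13/54)
(K(1) + Y(-1)/15)*J(-6, L) = (-13/54 + 15/15)*(-6 - 6 + 4/(-6)) = (-13/54 + 15*(1/15))*(-6 - 6 + 4*(-⅙)) = (-13/54 + 1)*(-6 - 6 - ⅔) = (41/54)*(-38/3) = -779/81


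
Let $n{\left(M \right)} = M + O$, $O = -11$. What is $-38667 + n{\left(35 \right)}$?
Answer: $-38643$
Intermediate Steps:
$n{\left(M \right)} = -11 + M$ ($n{\left(M \right)} = M - 11 = -11 + M$)
$-38667 + n{\left(35 \right)} = -38667 + \left(-11 + 35\right) = -38667 + 24 = -38643$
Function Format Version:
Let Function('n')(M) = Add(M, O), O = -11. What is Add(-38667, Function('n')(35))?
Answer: -38643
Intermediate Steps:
Function('n')(M) = Add(-11, M) (Function('n')(M) = Add(M, -11) = Add(-11, M))
Add(-38667, Function('n')(35)) = Add(-38667, Add(-11, 35)) = Add(-38667, 24) = -38643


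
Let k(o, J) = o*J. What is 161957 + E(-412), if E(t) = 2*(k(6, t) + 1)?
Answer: 157015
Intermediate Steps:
k(o, J) = J*o
E(t) = 2 + 12*t (E(t) = 2*(t*6 + 1) = 2*(6*t + 1) = 2*(1 + 6*t) = 2 + 12*t)
161957 + E(-412) = 161957 + (2 + 12*(-412)) = 161957 + (2 - 4944) = 161957 - 4942 = 157015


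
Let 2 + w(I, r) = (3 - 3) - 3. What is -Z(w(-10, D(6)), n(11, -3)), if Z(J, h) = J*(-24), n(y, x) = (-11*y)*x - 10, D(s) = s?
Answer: -120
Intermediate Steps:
n(y, x) = -10 - 11*x*y (n(y, x) = -11*x*y - 10 = -10 - 11*x*y)
w(I, r) = -5 (w(I, r) = -2 + ((3 - 3) - 3) = -2 + (0 - 3) = -2 - 3 = -5)
Z(J, h) = -24*J
-Z(w(-10, D(6)), n(11, -3)) = -(-24)*(-5) = -1*120 = -120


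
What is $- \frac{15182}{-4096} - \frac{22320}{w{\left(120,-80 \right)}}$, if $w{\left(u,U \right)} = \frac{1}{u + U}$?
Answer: $- \frac{1828446809}{2048} \approx -8.928 \cdot 10^{5}$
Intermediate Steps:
$w{\left(u,U \right)} = \frac{1}{U + u}$
$- \frac{15182}{-4096} - \frac{22320}{w{\left(120,-80 \right)}} = - \frac{15182}{-4096} - \frac{22320}{\frac{1}{-80 + 120}} = \left(-15182\right) \left(- \frac{1}{4096}\right) - \frac{22320}{\frac{1}{40}} = \frac{7591}{2048} - 22320 \frac{1}{\frac{1}{40}} = \frac{7591}{2048} - 892800 = - \frac{1828446809}{2048}$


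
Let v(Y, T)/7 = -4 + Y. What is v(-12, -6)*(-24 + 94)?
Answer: -7840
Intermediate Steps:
v(Y, T) = -28 + 7*Y (v(Y, T) = 7*(-4 + Y) = -28 + 7*Y)
v(-12, -6)*(-24 + 94) = (-28 + 7*(-12))*(-24 + 94) = (-28 - 84)*70 = -112*70 = -7840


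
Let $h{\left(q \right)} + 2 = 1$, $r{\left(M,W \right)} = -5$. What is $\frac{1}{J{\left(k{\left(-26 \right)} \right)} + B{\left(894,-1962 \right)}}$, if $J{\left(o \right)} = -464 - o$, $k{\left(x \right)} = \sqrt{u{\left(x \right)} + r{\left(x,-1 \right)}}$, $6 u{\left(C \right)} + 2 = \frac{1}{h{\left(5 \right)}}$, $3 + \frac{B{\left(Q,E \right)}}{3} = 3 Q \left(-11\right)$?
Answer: $- \frac{16178}{1439502263} + \frac{i \sqrt{22}}{15834524893} \approx -1.1239 \cdot 10^{-5} + 2.9621 \cdot 10^{-10} i$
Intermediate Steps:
$B{\left(Q,E \right)} = -9 - 99 Q$ ($B{\left(Q,E \right)} = -9 + 3 \cdot 3 Q \left(-11\right) = -9 + 3 \left(- 33 Q\right) = -9 - 99 Q$)
$h{\left(q \right)} = -1$ ($h{\left(q \right)} = -2 + 1 = -1$)
$u{\left(C \right)} = - \frac{1}{2}$ ($u{\left(C \right)} = - \frac{1}{3} + \frac{1}{6 \left(-1\right)} = - \frac{1}{3} + \frac{1}{6} \left(-1\right) = - \frac{1}{3} - \frac{1}{6} = - \frac{1}{2}$)
$k{\left(x \right)} = \frac{i \sqrt{22}}{2}$ ($k{\left(x \right)} = \sqrt{- \frac{1}{2} - 5} = \sqrt{- \frac{11}{2}} = \frac{i \sqrt{22}}{2}$)
$\frac{1}{J{\left(k{\left(-26 \right)} \right)} + B{\left(894,-1962 \right)}} = \frac{1}{\left(-464 - \frac{i \sqrt{22}}{2}\right) - 88515} = \frac{1}{-88979 - \frac{i \sqrt{22}}{2}}$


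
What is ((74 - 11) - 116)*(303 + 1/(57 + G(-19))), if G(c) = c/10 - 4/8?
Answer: -4384372/273 ≈ -16060.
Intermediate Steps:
G(c) = -½ + c/10 (G(c) = c*(⅒) - 4*⅛ = c/10 - ½ = -½ + c/10)
((74 - 11) - 116)*(303 + 1/(57 + G(-19))) = ((74 - 11) - 116)*(303 + 1/(57 + (-½ + (⅒)*(-19)))) = (63 - 116)*(303 + 1/(57 + (-½ - 19/10))) = -53*(303 + 1/(57 - 12/5)) = -53*(303 + 1/(273/5)) = -53*(303 + 5/273) = -53*82724/273 = -4384372/273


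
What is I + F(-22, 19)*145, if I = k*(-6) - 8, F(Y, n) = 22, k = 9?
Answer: 3128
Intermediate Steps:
I = -62 (I = 9*(-6) - 8 = -54 - 8 = -62)
I + F(-22, 19)*145 = -62 + 22*145 = -62 + 3190 = 3128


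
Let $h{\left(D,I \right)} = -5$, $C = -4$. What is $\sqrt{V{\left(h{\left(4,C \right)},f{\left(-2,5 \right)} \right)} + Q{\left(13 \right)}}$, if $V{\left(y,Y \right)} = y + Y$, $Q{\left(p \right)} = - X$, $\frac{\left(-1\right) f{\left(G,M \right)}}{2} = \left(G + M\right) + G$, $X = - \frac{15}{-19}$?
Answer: $\frac{2 i \sqrt{703}}{19} \approx 2.791 i$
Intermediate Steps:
$X = \frac{15}{19}$ ($X = \left(-15\right) \left(- \frac{1}{19}\right) = \frac{15}{19} \approx 0.78947$)
$f{\left(G,M \right)} = - 4 G - 2 M$ ($f{\left(G,M \right)} = - 2 \left(\left(G + M\right) + G\right) = - 2 \left(M + 2 G\right) = - 4 G - 2 M$)
$Q{\left(p \right)} = - \frac{15}{19}$ ($Q{\left(p \right)} = \left(-1\right) \frac{15}{19} = - \frac{15}{19}$)
$V{\left(y,Y \right)} = Y + y$
$\sqrt{V{\left(h{\left(4,C \right)},f{\left(-2,5 \right)} \right)} + Q{\left(13 \right)}} = \sqrt{\left(\left(\left(-4\right) \left(-2\right) - 10\right) - 5\right) - \frac{15}{19}} = \sqrt{\left(\left(8 - 10\right) - 5\right) - \frac{15}{19}} = \sqrt{\left(-2 - 5\right) - \frac{15}{19}} = \sqrt{-7 - \frac{15}{19}} = \sqrt{- \frac{148}{19}} = \frac{2 i \sqrt{703}}{19}$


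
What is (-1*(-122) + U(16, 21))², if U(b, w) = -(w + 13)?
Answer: 7744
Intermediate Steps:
U(b, w) = -13 - w (U(b, w) = -(13 + w) = -13 - w)
(-1*(-122) + U(16, 21))² = (-1*(-122) + (-13 - 1*21))² = (122 + (-13 - 21))² = (122 - 34)² = 88² = 7744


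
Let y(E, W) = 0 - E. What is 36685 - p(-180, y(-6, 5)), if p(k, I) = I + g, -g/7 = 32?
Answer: 36903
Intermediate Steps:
g = -224 (g = -7*32 = -224)
y(E, W) = -E
p(k, I) = -224 + I (p(k, I) = I - 224 = -224 + I)
36685 - p(-180, y(-6, 5)) = 36685 - (-224 - 1*(-6)) = 36685 - (-224 + 6) = 36685 - 1*(-218) = 36685 + 218 = 36903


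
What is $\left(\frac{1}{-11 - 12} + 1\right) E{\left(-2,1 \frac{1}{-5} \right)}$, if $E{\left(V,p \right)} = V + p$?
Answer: $- \frac{242}{115} \approx -2.1043$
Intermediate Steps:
$\left(\frac{1}{-11 - 12} + 1\right) E{\left(-2,1 \frac{1}{-5} \right)} = \left(\frac{1}{-11 - 12} + 1\right) \left(-2 + 1 \frac{1}{-5}\right) = \left(\frac{1}{-23} + 1\right) \left(-2 + 1 \left(- \frac{1}{5}\right)\right) = \left(- \frac{1}{23} + 1\right) \left(-2 - \frac{1}{5}\right) = \frac{22}{23} \left(- \frac{11}{5}\right) = - \frac{242}{115}$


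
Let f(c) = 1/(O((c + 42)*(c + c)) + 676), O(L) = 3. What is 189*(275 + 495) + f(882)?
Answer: 98814871/679 ≈ 1.4553e+5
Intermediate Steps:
f(c) = 1/679 (f(c) = 1/(3 + 676) = 1/679)
189*(275 + 495) + f(882) = 189*(275 + 495) + 1/679 = 189*770 + 1/679 = 145530 + 1/679 = 98814871/679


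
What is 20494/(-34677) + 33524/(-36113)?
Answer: -1902611570/1252290501 ≈ -1.5193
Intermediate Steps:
20494/(-34677) + 33524/(-36113) = 20494*(-1/34677) + 33524*(-1/36113) = -20494/34677 - 33524/36113 = -1902611570/1252290501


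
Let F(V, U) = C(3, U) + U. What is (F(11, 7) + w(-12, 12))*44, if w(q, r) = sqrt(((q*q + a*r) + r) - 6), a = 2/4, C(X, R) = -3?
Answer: 176 + 88*sqrt(39) ≈ 725.56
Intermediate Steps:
a = 1/2 (a = 2*(1/4) = 1/2 ≈ 0.50000)
F(V, U) = -3 + U
w(q, r) = sqrt(-6 + q**2 + 3*r/2) (w(q, r) = sqrt(((q*q + r/2) + r) - 6) = sqrt(((q**2 + r/2) + r) - 6) = sqrt((q**2 + 3*r/2) - 6) = sqrt(-6 + q**2 + 3*r/2))
(F(11, 7) + w(-12, 12))*44 = ((-3 + 7) + sqrt(-24 + 4*(-12)**2 + 6*12)/2)*44 = (4 + sqrt(-24 + 4*144 + 72)/2)*44 = (4 + sqrt(-24 + 576 + 72)/2)*44 = (4 + sqrt(624)/2)*44 = (4 + (4*sqrt(39))/2)*44 = (4 + 2*sqrt(39))*44 = 176 + 88*sqrt(39)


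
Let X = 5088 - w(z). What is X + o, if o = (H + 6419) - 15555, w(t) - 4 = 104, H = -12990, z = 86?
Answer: -17146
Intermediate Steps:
w(t) = 108 (w(t) = 4 + 104 = 108)
o = -22126 (o = (-12990 + 6419) - 15555 = -6571 - 15555 = -22126)
X = 4980 (X = 5088 - 1*108 = 5088 - 108 = 4980)
X + o = 4980 - 22126 = -17146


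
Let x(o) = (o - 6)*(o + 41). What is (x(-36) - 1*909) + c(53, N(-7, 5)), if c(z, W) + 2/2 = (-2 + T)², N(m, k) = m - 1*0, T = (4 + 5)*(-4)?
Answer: 324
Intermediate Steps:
T = -36 (T = 9*(-4) = -36)
N(m, k) = m (N(m, k) = m + 0 = m)
x(o) = (-6 + o)*(41 + o)
c(z, W) = 1443 (c(z, W) = -1 + (-2 - 36)² = -1 + (-38)² = -1 + 1444 = 1443)
(x(-36) - 1*909) + c(53, N(-7, 5)) = ((-246 + (-36)² + 35*(-36)) - 1*909) + 1443 = ((-246 + 1296 - 1260) - 909) + 1443 = (-210 - 909) + 1443 = -1119 + 1443 = 324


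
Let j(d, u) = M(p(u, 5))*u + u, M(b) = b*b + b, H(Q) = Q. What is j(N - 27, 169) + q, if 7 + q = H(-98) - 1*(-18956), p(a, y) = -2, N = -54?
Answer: 19358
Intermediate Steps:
M(b) = b + b**2 (M(b) = b**2 + b = b + b**2)
j(d, u) = 3*u (j(d, u) = (-2*(1 - 2))*u + u = (-2*(-1))*u + u = 2*u + u = 3*u)
q = 18851 (q = -7 + (-98 - 1*(-18956)) = -7 + (-98 + 18956) = -7 + 18858 = 18851)
j(N - 27, 169) + q = 3*169 + 18851 = 507 + 18851 = 19358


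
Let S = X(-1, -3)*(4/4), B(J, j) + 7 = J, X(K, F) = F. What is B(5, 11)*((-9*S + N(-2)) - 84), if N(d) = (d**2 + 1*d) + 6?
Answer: 98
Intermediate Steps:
N(d) = 6 + d + d**2 (N(d) = (d**2 + d) + 6 = (d + d**2) + 6 = 6 + d + d**2)
B(J, j) = -7 + J
S = -3 (S = -12/4 = -3*1 = -3)
B(5, 11)*((-9*S + N(-2)) - 84) = (-7 + 5)*((-9*(-3) + (6 - 2 + (-2)**2)) - 84) = -2*((27 + (6 - 2 + 4)) - 84) = -2*((27 + 8) - 84) = -2*(35 - 84) = -2*(-49) = 98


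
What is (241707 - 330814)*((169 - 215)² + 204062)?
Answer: -18371903046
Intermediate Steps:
(241707 - 330814)*((169 - 215)² + 204062) = -89107*((-46)² + 204062) = -89107*(2116 + 204062) = -89107*206178 = -18371903046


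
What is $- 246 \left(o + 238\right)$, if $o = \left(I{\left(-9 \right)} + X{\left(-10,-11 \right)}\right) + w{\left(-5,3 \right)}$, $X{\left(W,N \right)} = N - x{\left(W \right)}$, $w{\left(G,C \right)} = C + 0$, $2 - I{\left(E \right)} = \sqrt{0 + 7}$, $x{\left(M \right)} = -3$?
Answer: $-57810 + 246 \sqrt{7} \approx -57159.0$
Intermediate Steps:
$I{\left(E \right)} = 2 - \sqrt{7}$ ($I{\left(E \right)} = 2 - \sqrt{0 + 7} = 2 - \sqrt{7}$)
$w{\left(G,C \right)} = C$
$X{\left(W,N \right)} = 3 + N$ ($X{\left(W,N \right)} = N - -3 = N + 3 = 3 + N$)
$o = -3 - \sqrt{7}$ ($o = \left(\left(2 - \sqrt{7}\right) + \left(3 - 11\right)\right) + 3 = \left(\left(2 - \sqrt{7}\right) - 8\right) + 3 = \left(-6 - \sqrt{7}\right) + 3 = -3 - \sqrt{7} \approx -5.6458$)
$- 246 \left(o + 238\right) = - 246 \left(\left(-3 - \sqrt{7}\right) + 238\right) = - 246 \left(235 - \sqrt{7}\right) = -57810 + 246 \sqrt{7}$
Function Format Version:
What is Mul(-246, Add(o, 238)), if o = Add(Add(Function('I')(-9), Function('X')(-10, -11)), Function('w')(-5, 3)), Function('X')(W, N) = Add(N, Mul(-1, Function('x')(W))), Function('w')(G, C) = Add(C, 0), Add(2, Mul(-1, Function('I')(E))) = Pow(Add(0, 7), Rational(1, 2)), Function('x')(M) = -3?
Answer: Add(-57810, Mul(246, Pow(7, Rational(1, 2)))) ≈ -57159.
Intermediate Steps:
Function('I')(E) = Add(2, Mul(-1, Pow(7, Rational(1, 2)))) (Function('I')(E) = Add(2, Mul(-1, Pow(Add(0, 7), Rational(1, 2)))) = Add(2, Mul(-1, Pow(7, Rational(1, 2)))))
Function('w')(G, C) = C
Function('X')(W, N) = Add(3, N) (Function('X')(W, N) = Add(N, Mul(-1, -3)) = Add(N, 3) = Add(3, N))
o = Add(-3, Mul(-1, Pow(7, Rational(1, 2)))) (o = Add(Add(Add(2, Mul(-1, Pow(7, Rational(1, 2)))), Add(3, -11)), 3) = Add(Add(Add(2, Mul(-1, Pow(7, Rational(1, 2)))), -8), 3) = Add(Add(-6, Mul(-1, Pow(7, Rational(1, 2)))), 3) = Add(-3, Mul(-1, Pow(7, Rational(1, 2)))) ≈ -5.6458)
Mul(-246, Add(o, 238)) = Mul(-246, Add(Add(-3, Mul(-1, Pow(7, Rational(1, 2)))), 238)) = Mul(-246, Add(235, Mul(-1, Pow(7, Rational(1, 2))))) = Add(-57810, Mul(246, Pow(7, Rational(1, 2))))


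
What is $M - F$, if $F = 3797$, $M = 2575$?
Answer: $-1222$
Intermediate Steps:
$M - F = 2575 - 3797 = -1222$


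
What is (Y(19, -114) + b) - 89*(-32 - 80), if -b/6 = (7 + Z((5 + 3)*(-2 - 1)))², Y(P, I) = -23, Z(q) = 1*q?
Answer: 8211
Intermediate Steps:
Z(q) = q
b = -1734 (b = -6*(7 + (5 + 3)*(-2 - 1))² = -6*(7 + 8*(-3))² = -6*(7 - 24)² = -6*(-17)² = -6*289 = -1734)
(Y(19, -114) + b) - 89*(-32 - 80) = (-23 - 1734) - 89*(-32 - 80) = -1757 - 89*(-112) = -1757 + 9968 = 8211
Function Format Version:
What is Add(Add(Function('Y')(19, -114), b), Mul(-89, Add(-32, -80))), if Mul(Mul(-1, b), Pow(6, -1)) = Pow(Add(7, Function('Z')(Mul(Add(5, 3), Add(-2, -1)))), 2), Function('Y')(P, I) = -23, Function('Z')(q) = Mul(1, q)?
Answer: 8211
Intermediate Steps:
Function('Z')(q) = q
b = -1734 (b = Mul(-6, Pow(Add(7, Mul(Add(5, 3), Add(-2, -1))), 2)) = Mul(-6, Pow(Add(7, Mul(8, -3)), 2)) = Mul(-6, Pow(Add(7, -24), 2)) = Mul(-6, Pow(-17, 2)) = Mul(-6, 289) = -1734)
Add(Add(Function('Y')(19, -114), b), Mul(-89, Add(-32, -80))) = Add(Add(-23, -1734), Mul(-89, Add(-32, -80))) = Add(-1757, Mul(-89, -112)) = Add(-1757, 9968) = 8211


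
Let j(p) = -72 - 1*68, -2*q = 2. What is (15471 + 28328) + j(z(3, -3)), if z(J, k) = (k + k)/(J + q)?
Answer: 43659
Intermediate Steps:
q = -1 (q = -½*2 = -1)
z(J, k) = 2*k/(-1 + J) (z(J, k) = (k + k)/(J - 1) = (2*k)/(-1 + J) = 2*k/(-1 + J))
j(p) = -140 (j(p) = -72 - 68 = -140)
(15471 + 28328) + j(z(3, -3)) = (15471 + 28328) - 140 = 43799 - 140 = 43659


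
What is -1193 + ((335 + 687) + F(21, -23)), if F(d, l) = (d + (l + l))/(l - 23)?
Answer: -7841/46 ≈ -170.46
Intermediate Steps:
F(d, l) = (d + 2*l)/(-23 + l)
-1193 + ((335 + 687) + F(21, -23)) = -1193 + ((335 + 687) + (21 + 2*(-23))/(-23 - 23)) = -1193 + (1022 + (21 - 46)/(-46)) = -1193 + (1022 - 1/46*(-25)) = -1193 + (1022 + 25/46) = -1193 + 47037/46 = -7841/46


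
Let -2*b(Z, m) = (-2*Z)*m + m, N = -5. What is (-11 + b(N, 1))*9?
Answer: -297/2 ≈ -148.50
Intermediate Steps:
b(Z, m) = -m/2 + Z*m (b(Z, m) = -((-2*Z)*m + m)/2 = -(-2*Z*m + m)/2 = -(m - 2*Z*m)/2 = -m/2 + Z*m)
(-11 + b(N, 1))*9 = (-11 + 1*(-1/2 - 5))*9 = (-11 + 1*(-11/2))*9 = (-11 - 11/2)*9 = -33/2*9 = -297/2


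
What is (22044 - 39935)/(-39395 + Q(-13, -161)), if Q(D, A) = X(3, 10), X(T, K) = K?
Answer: 17891/39385 ≈ 0.45426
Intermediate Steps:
Q(D, A) = 10
(22044 - 39935)/(-39395 + Q(-13, -161)) = (22044 - 39935)/(-39395 + 10) = -17891/(-39385) = -17891*(-1/39385) = 17891/39385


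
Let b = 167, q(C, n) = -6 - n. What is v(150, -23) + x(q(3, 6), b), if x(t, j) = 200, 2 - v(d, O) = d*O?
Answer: 3652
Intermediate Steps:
v(d, O) = 2 - O*d (v(d, O) = 2 - d*O = 2 - O*d)
v(150, -23) + x(q(3, 6), b) = (2 - 1*(-23)*150) + 200 = (2 + 3450) + 200 = 3452 + 200 = 3652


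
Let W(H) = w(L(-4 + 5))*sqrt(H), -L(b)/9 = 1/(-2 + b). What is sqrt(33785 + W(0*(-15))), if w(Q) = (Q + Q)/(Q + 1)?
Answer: sqrt(33785) ≈ 183.81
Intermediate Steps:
L(b) = -9/(-2 + b)
w(Q) = 2*Q/(1 + Q) (w(Q) = (2*Q)/(1 + Q) = 2*Q/(1 + Q))
W(H) = 9*sqrt(H)/5 (W(H) = (2*(-9/(-2 + (-4 + 5)))/(1 - 9/(-2 + (-4 + 5))))*sqrt(H) = (2*(-9/(-2 + 1))/(1 - 9/(-2 + 1)))*sqrt(H) = (2*(-9/(-1))/(1 - 9/(-1)))*sqrt(H) = (2*(-9*(-1))/(1 - 9*(-1)))*sqrt(H) = (2*9/(1 + 9))*sqrt(H) = (2*9/10)*sqrt(H) = (2*9*(1/10))*sqrt(H) = 9*sqrt(H)/5)
sqrt(33785 + W(0*(-15))) = sqrt(33785 + 9*sqrt(0*(-15))/5) = sqrt(33785 + 9*sqrt(0)/5) = sqrt(33785 + (9/5)*0) = sqrt(33785 + 0) = sqrt(33785)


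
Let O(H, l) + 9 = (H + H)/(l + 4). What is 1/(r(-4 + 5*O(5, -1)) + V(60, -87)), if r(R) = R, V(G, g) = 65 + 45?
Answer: 3/233 ≈ 0.012876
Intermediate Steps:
V(G, g) = 110
O(H, l) = -9 + 2*H/(4 + l) (O(H, l) = -9 + (H + H)/(l + 4) = -9 + (2*H)/(4 + l) = -9 + 2*H/(4 + l))
1/(r(-4 + 5*O(5, -1)) + V(60, -87)) = 1/((-4 + 5*((-36 - 9*(-1) + 2*5)/(4 - 1))) + 110) = 1/((-4 + 5*((-36 + 9 + 10)/3)) + 110) = 1/((-4 + 5*((1/3)*(-17))) + 110) = 1/((-4 + 5*(-17/3)) + 110) = 1/((-4 - 85/3) + 110) = 1/(-97/3 + 110) = 1/(233/3) = 3/233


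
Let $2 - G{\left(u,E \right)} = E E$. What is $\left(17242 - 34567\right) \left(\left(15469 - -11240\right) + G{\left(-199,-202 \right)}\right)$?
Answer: $244161225$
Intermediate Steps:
$G{\left(u,E \right)} = 2 - E^{2}$ ($G{\left(u,E \right)} = 2 - E E = 2 - E^{2}$)
$\left(17242 - 34567\right) \left(\left(15469 - -11240\right) + G{\left(-199,-202 \right)}\right) = \left(17242 - 34567\right) \left(\left(15469 - -11240\right) + \left(2 - \left(-202\right)^{2}\right)\right) = - 17325 \left(\left(15469 + 11240\right) + \left(2 - 40804\right)\right) = - 17325 \left(26709 + \left(2 - 40804\right)\right) = - 17325 \left(26709 - 40802\right) = \left(-17325\right) \left(-14093\right) = 244161225$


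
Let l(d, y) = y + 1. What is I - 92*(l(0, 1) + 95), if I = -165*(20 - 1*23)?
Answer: -8429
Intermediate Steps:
l(d, y) = 1 + y
I = 495 (I = -165*(20 - 23) = -165*(-3) = 495)
I - 92*(l(0, 1) + 95) = 495 - 92*((1 + 1) + 95) = 495 - 92*(2 + 95) = 495 - 92*97 = 495 - 1*8924 = 495 - 8924 = -8429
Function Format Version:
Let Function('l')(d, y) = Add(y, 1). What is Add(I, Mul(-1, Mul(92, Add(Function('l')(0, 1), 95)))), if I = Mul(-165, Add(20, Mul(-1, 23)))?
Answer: -8429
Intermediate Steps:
Function('l')(d, y) = Add(1, y)
I = 495 (I = Mul(-165, Add(20, -23)) = Mul(-165, -3) = 495)
Add(I, Mul(-1, Mul(92, Add(Function('l')(0, 1), 95)))) = Add(495, Mul(-1, Mul(92, Add(Add(1, 1), 95)))) = Add(495, Mul(-1, Mul(92, Add(2, 95)))) = Add(495, Mul(-1, Mul(92, 97))) = Add(495, Mul(-1, 8924)) = Add(495, -8924) = -8429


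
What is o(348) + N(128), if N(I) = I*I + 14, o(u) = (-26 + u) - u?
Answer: 16372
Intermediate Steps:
o(u) = -26
N(I) = 14 + I² (N(I) = I² + 14 = 14 + I²)
o(348) + N(128) = -26 + (14 + 128²) = -26 + (14 + 16384) = -26 + 16398 = 16372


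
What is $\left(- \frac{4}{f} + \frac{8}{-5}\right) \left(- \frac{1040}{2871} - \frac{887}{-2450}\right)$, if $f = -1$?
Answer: $- \frac{2846}{5861625} \approx -0.00048553$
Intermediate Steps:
$\left(- \frac{4}{f} + \frac{8}{-5}\right) \left(- \frac{1040}{2871} - \frac{887}{-2450}\right) = \left(- \frac{4}{-1} + \frac{8}{-5}\right) \left(- \frac{1040}{2871} - \frac{887}{-2450}\right) = \left(\left(-4\right) \left(-1\right) + 8 \left(- \frac{1}{5}\right)\right) \left(\left(-1040\right) \frac{1}{2871} - - \frac{887}{2450}\right) = \left(4 - \frac{8}{5}\right) \left(- \frac{1040}{2871} + \frac{887}{2450}\right) = \frac{12}{5} \left(- \frac{1423}{7033950}\right) = - \frac{2846}{5861625}$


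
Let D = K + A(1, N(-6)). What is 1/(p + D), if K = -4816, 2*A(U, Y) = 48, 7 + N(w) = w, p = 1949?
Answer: -1/2843 ≈ -0.00035174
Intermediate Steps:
N(w) = -7 + w
A(U, Y) = 24 (A(U, Y) = (½)*48 = 24)
D = -4792 (D = -4816 + 24 = -4792)
1/(p + D) = 1/(1949 - 4792) = 1/(-2843) = -1/2843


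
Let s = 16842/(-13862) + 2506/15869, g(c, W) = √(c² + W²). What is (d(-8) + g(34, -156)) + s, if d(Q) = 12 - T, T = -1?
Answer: 187654392/15712577 + 2*√6373 ≈ 171.60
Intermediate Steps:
d(Q) = 13 (d(Q) = 12 - 1*(-1) = 12 + 1 = 13)
g(c, W) = √(W² + c²)
s = -16609109/15712577 (s = 16842*(-1/13862) + 2506*(1/15869) = -8421/6931 + 358/2267 = -16609109/15712577 ≈ -1.0571)
(d(-8) + g(34, -156)) + s = (13 + √((-156)² + 34²)) - 16609109/15712577 = (13 + √(24336 + 1156)) - 16609109/15712577 = (13 + √25492) - 16609109/15712577 = (13 + 2*√6373) - 16609109/15712577 = 187654392/15712577 + 2*√6373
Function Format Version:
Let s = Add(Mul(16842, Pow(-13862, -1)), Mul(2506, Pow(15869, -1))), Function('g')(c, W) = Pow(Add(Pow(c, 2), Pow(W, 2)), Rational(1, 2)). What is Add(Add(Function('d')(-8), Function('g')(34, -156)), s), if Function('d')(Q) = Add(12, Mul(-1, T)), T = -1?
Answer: Add(Rational(187654392, 15712577), Mul(2, Pow(6373, Rational(1, 2)))) ≈ 171.60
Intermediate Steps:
Function('d')(Q) = 13 (Function('d')(Q) = Add(12, Mul(-1, -1)) = Add(12, 1) = 13)
Function('g')(c, W) = Pow(Add(Pow(W, 2), Pow(c, 2)), Rational(1, 2))
s = Rational(-16609109, 15712577) (s = Add(Mul(16842, Rational(-1, 13862)), Mul(2506, Rational(1, 15869))) = Add(Rational(-8421, 6931), Rational(358, 2267)) = Rational(-16609109, 15712577) ≈ -1.0571)
Add(Add(Function('d')(-8), Function('g')(34, -156)), s) = Add(Add(13, Pow(Add(Pow(-156, 2), Pow(34, 2)), Rational(1, 2))), Rational(-16609109, 15712577)) = Add(Add(13, Pow(Add(24336, 1156), Rational(1, 2))), Rational(-16609109, 15712577)) = Add(Add(13, Pow(25492, Rational(1, 2))), Rational(-16609109, 15712577)) = Add(Add(13, Mul(2, Pow(6373, Rational(1, 2)))), Rational(-16609109, 15712577)) = Add(Rational(187654392, 15712577), Mul(2, Pow(6373, Rational(1, 2))))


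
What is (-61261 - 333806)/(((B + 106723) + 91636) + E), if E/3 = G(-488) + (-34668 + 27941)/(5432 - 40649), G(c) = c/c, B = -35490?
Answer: -662527359/273137305 ≈ -2.4256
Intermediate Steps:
G(c) = 1
E = 5992/1677 (E = 3*(1 + (-34668 + 27941)/(5432 - 40649)) = 3*(1 - 6727/(-35217)) = 3*(1 - 6727*(-1/35217)) = 3*(1 + 961/5031) = 3*(5992/5031) = 5992/1677 ≈ 3.5730)
(-61261 - 333806)/(((B + 106723) + 91636) + E) = (-61261 - 333806)/(((-35490 + 106723) + 91636) + 5992/1677) = -395067/((71233 + 91636) + 5992/1677) = -395067/(162869 + 5992/1677) = -395067/273137305/1677 = -395067*1677/273137305 = -662527359/273137305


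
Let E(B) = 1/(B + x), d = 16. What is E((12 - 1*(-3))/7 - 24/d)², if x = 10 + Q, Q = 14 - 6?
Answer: 196/68121 ≈ 0.0028772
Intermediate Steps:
Q = 8
x = 18 (x = 10 + 8 = 18)
E(B) = 1/(18 + B) (E(B) = 1/(B + 18) = 1/(18 + B))
E((12 - 1*(-3))/7 - 24/d)² = (1/(18 + ((12 - 1*(-3))/7 - 24/16)))² = (1/(18 + ((12 + 3)*(⅐) - 24*1/16)))² = (1/(18 + (15*(⅐) - 3/2)))² = (1/(18 + (15/7 - 3/2)))² = (1/(18 + 9/14))² = (1/(261/14))² = (14/261)² = 196/68121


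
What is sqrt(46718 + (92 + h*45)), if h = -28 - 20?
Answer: 5*sqrt(1786) ≈ 211.31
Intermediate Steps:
h = -48
sqrt(46718 + (92 + h*45)) = sqrt(46718 + (92 - 48*45)) = sqrt(46718 + (92 - 2160)) = sqrt(46718 - 2068) = sqrt(44650) = 5*sqrt(1786)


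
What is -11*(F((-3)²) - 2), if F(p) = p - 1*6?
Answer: -11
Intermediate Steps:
F(p) = -6 + p (F(p) = p - 6 = -6 + p)
-11*(F((-3)²) - 2) = -11*((-6 + (-3)²) - 2) = -11*((-6 + 9) - 2) = -11*(3 - 2) = -11*1 = -11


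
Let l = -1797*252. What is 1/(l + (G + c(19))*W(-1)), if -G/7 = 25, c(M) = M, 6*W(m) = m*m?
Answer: -1/452870 ≈ -2.2081e-6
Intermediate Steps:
W(m) = m²/6 (W(m) = (m*m)/6 = m²/6)
G = -175 (G = -7*25 = -175)
l = -452844
1/(l + (G + c(19))*W(-1)) = 1/(-452844 + (-175 + 19)*((⅙)*(-1)²)) = 1/(-452844 - 26) = 1/(-452870) = -1/452870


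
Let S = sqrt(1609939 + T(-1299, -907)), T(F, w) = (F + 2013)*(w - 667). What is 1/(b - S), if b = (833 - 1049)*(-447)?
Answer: 96552/9321802601 + sqrt(486103)/9321802601 ≈ 1.0432e-5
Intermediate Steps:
b = 96552 (b = -216*(-447) = 96552)
T(F, w) = (-667 + w)*(2013 + F) (T(F, w) = (2013 + F)*(-667 + w) = (-667 + w)*(2013 + F))
S = sqrt(486103) (S = sqrt(1609939 + (-1342671 - 667*(-1299) + 2013*(-907) - 1299*(-907))) = sqrt(1609939 + (-1342671 + 866433 - 1825791 + 1178193)) = sqrt(1609939 - 1123836) = sqrt(486103) ≈ 697.21)
1/(b - S) = 1/(96552 - sqrt(486103))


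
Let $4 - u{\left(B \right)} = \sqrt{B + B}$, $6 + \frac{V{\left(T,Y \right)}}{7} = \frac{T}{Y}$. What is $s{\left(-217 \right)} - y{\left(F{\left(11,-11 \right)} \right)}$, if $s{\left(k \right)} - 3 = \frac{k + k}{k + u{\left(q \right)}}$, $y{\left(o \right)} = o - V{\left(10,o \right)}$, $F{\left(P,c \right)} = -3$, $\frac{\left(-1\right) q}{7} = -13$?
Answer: $- \frac{7765960}{135561} - \frac{434 \sqrt{182}}{45187} \approx -57.417$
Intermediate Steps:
$V{\left(T,Y \right)} = -42 + \frac{7 T}{Y}$ ($V{\left(T,Y \right)} = -42 + 7 \frac{T}{Y} = -42 + \frac{7 T}{Y}$)
$q = 91$ ($q = \left(-7\right) \left(-13\right) = 91$)
$u{\left(B \right)} = 4 - \sqrt{2} \sqrt{B}$ ($u{\left(B \right)} = 4 - \sqrt{B + B} = 4 - \sqrt{2 B} = 4 - \sqrt{2} \sqrt{B}$)
$y{\left(o \right)} = 42 + o - \frac{70}{o}$ ($y{\left(o \right)} = o - \left(-42 + 7 \cdot 10 \frac{1}{o}\right) = o - \left(-42 + \frac{70}{o}\right) = o + \left(42 - \frac{70}{o}\right) = 42 + o - \frac{70}{o}$)
$s{\left(k \right)} = 3 + \frac{2 k}{4 + k - \sqrt{182}}$ ($s{\left(k \right)} = 3 + \frac{k + k}{k + \left(4 - \sqrt{2} \sqrt{91}\right)} = 3 + \frac{2 k}{k + \left(4 - \sqrt{182}\right)} = 3 + \frac{2 k}{4 + k - \sqrt{182}}$)
$s{\left(-217 \right)} - y{\left(F{\left(11,-11 \right)} \right)} = \frac{12 - 3 \sqrt{182} + 5 \left(-217\right)}{4 - 217 - \sqrt{182}} - \left(42 - 3 - \frac{70}{-3}\right) = \frac{12 - 3 \sqrt{182} - 1085}{-213 - \sqrt{182}} - \left(42 - 3 - - \frac{70}{3}\right) = \frac{-1073 - 3 \sqrt{182}}{-213 - \sqrt{182}} - \left(42 - 3 + \frac{70}{3}\right) = \frac{-1073 - 3 \sqrt{182}}{-213 - \sqrt{182}} - \frac{187}{3} = - \frac{187}{3} + \frac{-1073 - 3 \sqrt{182}}{-213 - \sqrt{182}}$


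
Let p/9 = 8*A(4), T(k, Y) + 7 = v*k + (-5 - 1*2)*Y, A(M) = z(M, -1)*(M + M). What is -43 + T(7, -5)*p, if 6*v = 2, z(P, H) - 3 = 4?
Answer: 122261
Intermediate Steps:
z(P, H) = 7 (z(P, H) = 3 + 4 = 7)
v = ⅓ (v = (⅙)*2 = ⅓ ≈ 0.33333)
A(M) = 14*M (A(M) = 7*(M + M) = 7*(2*M) = 14*M)
T(k, Y) = -7 - 7*Y + k/3 (T(k, Y) = -7 + (k/3 + (-5 - 1*2)*Y) = -7 + (k/3 + (-5 - 2)*Y) = -7 + (k/3 - 7*Y) = -7 + (-7*Y + k/3) = -7 - 7*Y + k/3)
p = 4032 (p = 9*(8*(14*4)) = 9*(8*56) = 9*448 = 4032)
-43 + T(7, -5)*p = -43 + (-7 - 7*(-5) + (⅓)*7)*4032 = -43 + (-7 + 35 + 7/3)*4032 = -43 + (91/3)*4032 = -43 + 122304 = 122261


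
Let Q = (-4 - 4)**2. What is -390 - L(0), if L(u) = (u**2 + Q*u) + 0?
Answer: -390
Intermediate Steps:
Q = 64 (Q = (-8)**2 = 64)
L(u) = u**2 + 64*u (L(u) = (u**2 + 64*u) + 0 = u**2 + 64*u)
-390 - L(0) = -390 - 0*(64 + 0) = -390 - 0*64 = -390 - 1*0 = -390 + 0 = -390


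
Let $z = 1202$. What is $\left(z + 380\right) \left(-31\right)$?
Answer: $-49042$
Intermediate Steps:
$\left(z + 380\right) \left(-31\right) = \left(1202 + 380\right) \left(-31\right) = 1582 \left(-31\right) = -49042$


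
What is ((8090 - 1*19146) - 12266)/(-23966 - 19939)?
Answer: 7774/14635 ≈ 0.53119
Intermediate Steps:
((8090 - 1*19146) - 12266)/(-23966 - 19939) = ((8090 - 19146) - 12266)/(-43905) = (-11056 - 12266)*(-1/43905) = -23322*(-1/43905) = 7774/14635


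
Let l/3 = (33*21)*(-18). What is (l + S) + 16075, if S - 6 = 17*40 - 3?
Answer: -20664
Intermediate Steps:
S = 683 (S = 6 + (17*40 - 3) = 6 + (680 - 3) = 6 + 677 = 683)
l = -37422 (l = 3*((33*21)*(-18)) = 3*(693*(-18)) = 3*(-12474) = -37422)
(l + S) + 16075 = (-37422 + 683) + 16075 = -36739 + 16075 = -20664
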